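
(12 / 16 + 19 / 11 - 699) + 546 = -6623 / 44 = -150.52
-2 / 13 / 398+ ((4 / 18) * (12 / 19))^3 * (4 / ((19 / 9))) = 4907213 / 1011421281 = 0.00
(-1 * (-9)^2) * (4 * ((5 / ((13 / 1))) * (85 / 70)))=-13770 / 91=-151.32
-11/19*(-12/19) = 132/361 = 0.37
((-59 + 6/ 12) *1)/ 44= -117/ 88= -1.33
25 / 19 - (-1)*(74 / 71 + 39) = 55792 / 1349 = 41.36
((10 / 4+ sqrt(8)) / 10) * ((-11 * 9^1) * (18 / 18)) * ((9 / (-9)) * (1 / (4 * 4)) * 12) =297 / 16+ 297 * sqrt(2) / 20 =39.56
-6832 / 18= -3416 / 9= -379.56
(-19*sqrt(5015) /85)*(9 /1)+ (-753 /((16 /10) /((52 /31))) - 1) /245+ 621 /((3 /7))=3137329 /2170 - 171*sqrt(5015) /85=1303.31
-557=-557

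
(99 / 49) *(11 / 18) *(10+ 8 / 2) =121 / 7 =17.29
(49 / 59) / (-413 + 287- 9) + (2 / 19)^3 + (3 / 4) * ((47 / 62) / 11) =6960074747 / 149035918680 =0.05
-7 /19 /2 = -7 /38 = -0.18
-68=-68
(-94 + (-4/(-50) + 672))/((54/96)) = 1027.70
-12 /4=-3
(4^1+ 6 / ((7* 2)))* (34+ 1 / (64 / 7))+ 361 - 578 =-29543 / 448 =-65.94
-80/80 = -1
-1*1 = -1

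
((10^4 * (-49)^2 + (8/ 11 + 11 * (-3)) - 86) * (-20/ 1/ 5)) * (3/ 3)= -1056434796/ 11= -96039526.91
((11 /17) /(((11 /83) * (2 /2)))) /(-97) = -83 /1649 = -0.05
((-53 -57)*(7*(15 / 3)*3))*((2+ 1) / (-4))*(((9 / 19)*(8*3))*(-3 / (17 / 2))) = -11226600 / 323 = -34757.28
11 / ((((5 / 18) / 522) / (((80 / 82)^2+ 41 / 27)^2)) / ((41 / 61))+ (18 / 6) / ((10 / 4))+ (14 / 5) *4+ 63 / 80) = 64162989543664 / 76923431716859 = 0.83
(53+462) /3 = 515 /3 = 171.67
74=74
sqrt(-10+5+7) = sqrt(2) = 1.41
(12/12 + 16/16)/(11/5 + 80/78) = 390/629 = 0.62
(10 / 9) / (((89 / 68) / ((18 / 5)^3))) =88128 / 2225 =39.61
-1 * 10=-10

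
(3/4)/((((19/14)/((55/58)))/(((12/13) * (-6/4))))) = -10395/14326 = -0.73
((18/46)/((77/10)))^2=8100/3136441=0.00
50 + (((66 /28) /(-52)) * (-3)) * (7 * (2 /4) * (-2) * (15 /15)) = 5101 /104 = 49.05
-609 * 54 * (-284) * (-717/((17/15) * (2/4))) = -200895312240/17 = -11817371308.24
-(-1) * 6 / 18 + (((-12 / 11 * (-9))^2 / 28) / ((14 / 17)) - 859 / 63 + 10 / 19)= -8713918 / 1013859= -8.59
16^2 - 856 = -600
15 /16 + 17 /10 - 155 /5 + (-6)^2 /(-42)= -16363 /560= -29.22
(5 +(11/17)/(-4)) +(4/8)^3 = 675/136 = 4.96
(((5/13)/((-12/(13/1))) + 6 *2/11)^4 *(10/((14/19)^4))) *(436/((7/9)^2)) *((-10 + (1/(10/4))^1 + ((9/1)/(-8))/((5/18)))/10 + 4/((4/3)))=291439679739594123/35276779704320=8261.52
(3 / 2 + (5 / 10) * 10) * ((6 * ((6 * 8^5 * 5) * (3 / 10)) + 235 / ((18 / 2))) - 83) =103510784 / 9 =11501198.22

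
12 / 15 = 4 / 5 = 0.80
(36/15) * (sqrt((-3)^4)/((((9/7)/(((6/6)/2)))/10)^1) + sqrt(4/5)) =24 * sqrt(5)/25 + 84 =86.15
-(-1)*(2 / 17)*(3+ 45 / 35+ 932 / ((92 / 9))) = 30738 / 2737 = 11.23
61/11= 5.55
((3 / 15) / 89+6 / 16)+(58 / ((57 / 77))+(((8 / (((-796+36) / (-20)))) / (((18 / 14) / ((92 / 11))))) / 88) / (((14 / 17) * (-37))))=214565696281 / 2725418520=78.73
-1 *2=-2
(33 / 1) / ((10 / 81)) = 2673 / 10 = 267.30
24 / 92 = 6 / 23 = 0.26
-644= -644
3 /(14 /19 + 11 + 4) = 57 /299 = 0.19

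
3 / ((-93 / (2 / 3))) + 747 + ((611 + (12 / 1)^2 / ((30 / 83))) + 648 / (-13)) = 10315988 / 6045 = 1706.53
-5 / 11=-0.45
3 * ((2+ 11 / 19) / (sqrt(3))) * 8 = 392 * sqrt(3) / 19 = 35.73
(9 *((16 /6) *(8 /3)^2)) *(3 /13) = 512 /13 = 39.38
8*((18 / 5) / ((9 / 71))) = 1136 / 5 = 227.20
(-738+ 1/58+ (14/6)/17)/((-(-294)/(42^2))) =-2182547/493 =-4427.07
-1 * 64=-64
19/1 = 19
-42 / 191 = -0.22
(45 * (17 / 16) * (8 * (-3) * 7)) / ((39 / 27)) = -144585 / 26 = -5560.96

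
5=5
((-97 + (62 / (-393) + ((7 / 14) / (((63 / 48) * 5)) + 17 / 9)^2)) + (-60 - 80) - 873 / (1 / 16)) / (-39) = 184595193934 / 506940525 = 364.14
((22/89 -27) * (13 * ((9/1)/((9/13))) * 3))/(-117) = 30953/267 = 115.93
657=657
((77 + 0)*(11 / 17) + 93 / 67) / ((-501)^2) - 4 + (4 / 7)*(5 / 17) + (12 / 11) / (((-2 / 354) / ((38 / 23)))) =-163463402376002 / 506311436169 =-322.85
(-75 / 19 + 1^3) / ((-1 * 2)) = 28 / 19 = 1.47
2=2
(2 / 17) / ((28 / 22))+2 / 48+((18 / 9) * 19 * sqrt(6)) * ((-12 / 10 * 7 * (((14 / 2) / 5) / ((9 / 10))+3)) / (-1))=383 / 2856+21812 * sqrt(6) / 15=3562.02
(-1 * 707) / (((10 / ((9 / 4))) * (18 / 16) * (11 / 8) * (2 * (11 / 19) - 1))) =-651.30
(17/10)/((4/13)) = 221/40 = 5.52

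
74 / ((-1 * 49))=-74 / 49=-1.51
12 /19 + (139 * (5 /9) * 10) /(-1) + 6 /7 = -922568 /1197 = -770.73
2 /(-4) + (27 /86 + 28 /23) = 1020 /989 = 1.03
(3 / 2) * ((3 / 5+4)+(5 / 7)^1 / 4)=7.17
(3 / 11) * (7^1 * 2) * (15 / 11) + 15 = 2445 / 121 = 20.21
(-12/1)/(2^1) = -6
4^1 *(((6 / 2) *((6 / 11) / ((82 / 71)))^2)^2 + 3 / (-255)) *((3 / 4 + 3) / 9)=1533262846364 / 2109970306851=0.73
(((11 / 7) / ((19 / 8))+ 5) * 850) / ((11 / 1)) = 437.49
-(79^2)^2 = -38950081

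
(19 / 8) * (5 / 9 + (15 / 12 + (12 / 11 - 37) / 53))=449825 / 167904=2.68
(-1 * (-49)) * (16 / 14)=56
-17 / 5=-3.40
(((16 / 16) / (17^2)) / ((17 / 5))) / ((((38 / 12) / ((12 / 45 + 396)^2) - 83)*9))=-0.00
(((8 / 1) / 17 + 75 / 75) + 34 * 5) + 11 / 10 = 29337 / 170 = 172.57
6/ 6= 1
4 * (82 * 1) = 328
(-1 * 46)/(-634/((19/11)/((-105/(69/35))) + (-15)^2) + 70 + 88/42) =-63660198/95873717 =-0.66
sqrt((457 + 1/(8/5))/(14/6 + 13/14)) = 11.84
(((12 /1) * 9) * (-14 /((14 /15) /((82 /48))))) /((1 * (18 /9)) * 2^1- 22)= 615 /4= 153.75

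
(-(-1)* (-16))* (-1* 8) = 128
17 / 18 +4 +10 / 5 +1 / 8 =509 / 72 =7.07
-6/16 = -3/8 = -0.38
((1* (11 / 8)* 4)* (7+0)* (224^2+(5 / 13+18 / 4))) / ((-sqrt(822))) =-67384.98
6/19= 0.32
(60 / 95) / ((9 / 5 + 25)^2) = 75 / 85291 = 0.00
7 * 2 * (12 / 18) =28 / 3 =9.33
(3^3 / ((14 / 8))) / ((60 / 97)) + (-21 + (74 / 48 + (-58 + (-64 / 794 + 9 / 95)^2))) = -12549405772733 / 238966765800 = -52.52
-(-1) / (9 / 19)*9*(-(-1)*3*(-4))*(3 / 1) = -684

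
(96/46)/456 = 2/437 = 0.00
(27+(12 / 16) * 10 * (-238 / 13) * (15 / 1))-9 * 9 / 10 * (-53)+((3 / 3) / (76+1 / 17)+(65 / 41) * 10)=-10940203493 / 6891690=-1587.45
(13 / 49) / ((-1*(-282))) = 13 / 13818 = 0.00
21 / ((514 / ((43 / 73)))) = 903 / 37522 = 0.02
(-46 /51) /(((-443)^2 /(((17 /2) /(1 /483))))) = -3703 /196249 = -0.02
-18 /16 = -9 /8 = -1.12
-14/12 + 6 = 29/6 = 4.83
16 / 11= 1.45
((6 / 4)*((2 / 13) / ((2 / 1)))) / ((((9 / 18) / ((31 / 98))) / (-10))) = -465 / 637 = -0.73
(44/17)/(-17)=-44/289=-0.15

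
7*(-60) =-420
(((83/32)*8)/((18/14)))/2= 581/72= 8.07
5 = 5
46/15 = 3.07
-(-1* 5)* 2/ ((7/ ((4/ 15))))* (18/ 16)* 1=3/ 7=0.43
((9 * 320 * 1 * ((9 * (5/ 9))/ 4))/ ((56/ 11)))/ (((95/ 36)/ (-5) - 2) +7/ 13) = -2316600/ 6517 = -355.47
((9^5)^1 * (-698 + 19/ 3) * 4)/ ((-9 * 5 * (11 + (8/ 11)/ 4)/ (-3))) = -39934620/ 41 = -974015.12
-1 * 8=-8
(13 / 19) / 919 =13 / 17461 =0.00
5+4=9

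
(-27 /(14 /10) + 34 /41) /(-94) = 5297 /26978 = 0.20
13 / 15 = 0.87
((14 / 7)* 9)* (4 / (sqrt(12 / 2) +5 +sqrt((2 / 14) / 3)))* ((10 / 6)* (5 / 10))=1260 / (sqrt(21) +21* sqrt(6) +105)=7.83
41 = 41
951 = 951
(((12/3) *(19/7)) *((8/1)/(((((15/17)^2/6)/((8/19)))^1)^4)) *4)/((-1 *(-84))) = 14629223668908032/31902387890625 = 458.56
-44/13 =-3.38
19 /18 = 1.06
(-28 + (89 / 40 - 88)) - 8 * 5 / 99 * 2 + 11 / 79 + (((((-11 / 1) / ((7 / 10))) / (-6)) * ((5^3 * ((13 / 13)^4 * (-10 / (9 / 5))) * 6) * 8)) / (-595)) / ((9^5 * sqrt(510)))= -35802611 / 312840 + 110000 * sqrt(510) / 22577208003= -114.44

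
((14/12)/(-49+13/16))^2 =3136/5349969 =0.00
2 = 2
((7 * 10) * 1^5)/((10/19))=133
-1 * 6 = -6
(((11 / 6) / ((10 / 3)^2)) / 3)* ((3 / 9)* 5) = 0.09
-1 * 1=-1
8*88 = 704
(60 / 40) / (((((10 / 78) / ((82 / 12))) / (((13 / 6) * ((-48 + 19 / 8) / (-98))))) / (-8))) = -505817 / 784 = -645.17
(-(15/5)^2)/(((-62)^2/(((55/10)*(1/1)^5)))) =-99/7688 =-0.01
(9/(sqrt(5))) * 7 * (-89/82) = -5607 * sqrt(5)/410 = -30.58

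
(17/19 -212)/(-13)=4011/247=16.24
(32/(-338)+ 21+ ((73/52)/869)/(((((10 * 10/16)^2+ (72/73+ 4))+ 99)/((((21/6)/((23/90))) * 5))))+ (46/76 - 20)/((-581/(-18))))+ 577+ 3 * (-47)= 2842801670867480142/6230044034891677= 456.31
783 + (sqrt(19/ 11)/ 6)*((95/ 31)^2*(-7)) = 783- 63175*sqrt(209)/ 63426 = 768.60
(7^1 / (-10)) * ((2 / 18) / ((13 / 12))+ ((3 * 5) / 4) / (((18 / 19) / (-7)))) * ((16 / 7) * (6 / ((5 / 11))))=189486 / 325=583.03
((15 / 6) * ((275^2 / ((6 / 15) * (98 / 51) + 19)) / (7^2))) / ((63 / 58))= 932078125 / 5187189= 179.69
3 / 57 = 1 / 19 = 0.05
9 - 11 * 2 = -13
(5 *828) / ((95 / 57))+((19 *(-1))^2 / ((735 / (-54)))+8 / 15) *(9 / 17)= 10288554 / 4165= 2470.24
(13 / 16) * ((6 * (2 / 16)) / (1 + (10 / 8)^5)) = 208 / 1383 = 0.15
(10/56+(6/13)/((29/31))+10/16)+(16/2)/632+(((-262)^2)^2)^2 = 37031115877216030988262419/1667848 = 22202932088065597697.31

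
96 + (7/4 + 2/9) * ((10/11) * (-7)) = 16523/198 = 83.45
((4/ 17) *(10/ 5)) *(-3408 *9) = -245376/ 17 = -14433.88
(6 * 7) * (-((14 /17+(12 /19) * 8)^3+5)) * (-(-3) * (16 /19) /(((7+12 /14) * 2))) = -49433306720112 /35214689015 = -1403.77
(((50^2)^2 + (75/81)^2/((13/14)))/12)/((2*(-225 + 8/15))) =-148078146875/127636236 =-1160.16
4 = 4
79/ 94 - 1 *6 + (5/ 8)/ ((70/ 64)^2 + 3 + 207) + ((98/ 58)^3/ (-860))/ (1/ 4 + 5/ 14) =-1872266070908661/ 362431105558690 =-5.17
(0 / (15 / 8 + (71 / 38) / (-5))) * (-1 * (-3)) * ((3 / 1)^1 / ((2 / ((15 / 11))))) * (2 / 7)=0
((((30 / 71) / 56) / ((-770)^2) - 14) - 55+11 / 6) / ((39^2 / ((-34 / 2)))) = 807517230367 / 1075668113520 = 0.75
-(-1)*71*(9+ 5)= 994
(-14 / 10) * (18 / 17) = -126 / 85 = -1.48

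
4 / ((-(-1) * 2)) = 2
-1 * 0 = 0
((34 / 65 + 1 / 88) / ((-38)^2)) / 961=3057 / 7937552480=0.00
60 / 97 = 0.62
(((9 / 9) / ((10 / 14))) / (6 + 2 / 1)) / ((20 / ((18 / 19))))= 63 / 7600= 0.01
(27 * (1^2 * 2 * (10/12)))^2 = 2025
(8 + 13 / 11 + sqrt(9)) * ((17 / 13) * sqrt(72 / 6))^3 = 15800208 * sqrt(3) / 24167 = 1132.40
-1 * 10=-10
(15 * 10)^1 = 150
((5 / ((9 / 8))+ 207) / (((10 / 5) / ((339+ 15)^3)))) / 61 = 4690034844 / 61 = 76885817.11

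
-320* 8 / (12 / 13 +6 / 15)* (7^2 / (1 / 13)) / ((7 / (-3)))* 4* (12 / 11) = 1090252800 / 473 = 2304974.21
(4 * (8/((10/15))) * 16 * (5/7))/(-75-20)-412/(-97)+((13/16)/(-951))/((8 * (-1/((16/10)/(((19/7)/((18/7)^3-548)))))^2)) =-23967338247332/1998902549175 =-11.99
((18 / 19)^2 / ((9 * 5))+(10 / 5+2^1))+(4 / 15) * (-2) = 3776 / 1083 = 3.49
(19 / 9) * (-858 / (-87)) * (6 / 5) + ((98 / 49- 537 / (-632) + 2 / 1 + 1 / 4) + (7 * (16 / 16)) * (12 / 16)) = 9713911 / 274920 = 35.33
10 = 10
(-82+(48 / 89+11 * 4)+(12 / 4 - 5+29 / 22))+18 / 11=-71479 / 1958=-36.51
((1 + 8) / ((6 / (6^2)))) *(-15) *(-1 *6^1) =4860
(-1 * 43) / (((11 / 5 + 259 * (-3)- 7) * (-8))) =-215 / 31272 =-0.01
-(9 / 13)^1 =-9 / 13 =-0.69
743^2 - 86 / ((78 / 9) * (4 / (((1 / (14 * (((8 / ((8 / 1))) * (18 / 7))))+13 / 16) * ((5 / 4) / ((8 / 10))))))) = 22046498789 / 39936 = 552045.74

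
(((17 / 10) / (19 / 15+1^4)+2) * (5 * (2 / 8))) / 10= 0.34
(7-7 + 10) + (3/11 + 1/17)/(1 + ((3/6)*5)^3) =249206/24871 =10.02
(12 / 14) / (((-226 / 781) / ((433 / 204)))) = -338173 / 53788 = -6.29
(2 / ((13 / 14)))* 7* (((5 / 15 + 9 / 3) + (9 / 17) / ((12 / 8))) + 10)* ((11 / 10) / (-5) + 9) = 30029356 / 16575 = 1811.73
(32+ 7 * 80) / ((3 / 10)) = 5920 / 3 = 1973.33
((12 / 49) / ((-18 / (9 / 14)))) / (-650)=3 / 222950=0.00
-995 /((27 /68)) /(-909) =67660 /24543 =2.76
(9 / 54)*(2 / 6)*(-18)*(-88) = 88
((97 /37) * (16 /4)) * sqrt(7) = 388 * sqrt(7) /37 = 27.74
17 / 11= 1.55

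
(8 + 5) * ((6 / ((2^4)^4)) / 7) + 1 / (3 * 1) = 229493 / 688128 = 0.33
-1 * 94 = -94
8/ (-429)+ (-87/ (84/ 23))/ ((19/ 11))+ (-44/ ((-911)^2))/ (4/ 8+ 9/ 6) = -2615774096525/ 189411209988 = -13.81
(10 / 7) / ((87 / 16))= 160 / 609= 0.26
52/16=13/4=3.25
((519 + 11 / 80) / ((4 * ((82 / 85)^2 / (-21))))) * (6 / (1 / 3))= -11342323755 / 215168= -52713.80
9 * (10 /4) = 45 /2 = 22.50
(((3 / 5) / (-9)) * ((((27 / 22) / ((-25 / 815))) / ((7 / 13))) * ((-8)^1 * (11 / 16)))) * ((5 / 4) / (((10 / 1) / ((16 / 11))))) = -19071 / 3850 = -4.95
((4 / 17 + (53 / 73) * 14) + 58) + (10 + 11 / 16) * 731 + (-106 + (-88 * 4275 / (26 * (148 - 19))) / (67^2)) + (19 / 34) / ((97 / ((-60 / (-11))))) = 7774.97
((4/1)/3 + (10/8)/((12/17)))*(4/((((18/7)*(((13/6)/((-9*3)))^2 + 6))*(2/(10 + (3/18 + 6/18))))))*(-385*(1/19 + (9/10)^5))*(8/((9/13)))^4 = -6406444502746288/343816875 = -18633304.44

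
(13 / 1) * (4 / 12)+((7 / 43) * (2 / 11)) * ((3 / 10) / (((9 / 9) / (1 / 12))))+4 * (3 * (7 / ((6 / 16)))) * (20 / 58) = 67138229 / 823020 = 81.58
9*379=3411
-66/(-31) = 66/31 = 2.13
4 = 4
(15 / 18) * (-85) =-425 / 6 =-70.83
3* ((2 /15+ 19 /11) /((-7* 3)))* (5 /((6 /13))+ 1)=-21797 /6930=-3.15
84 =84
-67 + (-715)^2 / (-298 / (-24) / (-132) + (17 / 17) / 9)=89975399 / 3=29991799.67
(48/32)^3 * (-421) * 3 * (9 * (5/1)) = -1534545/8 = -191818.12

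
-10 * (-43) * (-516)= -221880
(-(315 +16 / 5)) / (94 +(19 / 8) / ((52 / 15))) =-661856 / 196945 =-3.36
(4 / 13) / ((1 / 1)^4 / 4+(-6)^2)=16 / 1885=0.01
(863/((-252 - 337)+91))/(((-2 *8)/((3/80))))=863/212480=0.00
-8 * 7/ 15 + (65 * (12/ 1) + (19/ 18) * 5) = 70339/ 90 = 781.54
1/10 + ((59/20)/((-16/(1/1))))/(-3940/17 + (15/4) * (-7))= 141363/1403600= 0.10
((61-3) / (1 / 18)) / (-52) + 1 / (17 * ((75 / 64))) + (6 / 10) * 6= -272273 / 16575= -16.43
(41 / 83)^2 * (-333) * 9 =-5037957 / 6889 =-731.30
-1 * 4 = -4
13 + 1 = 14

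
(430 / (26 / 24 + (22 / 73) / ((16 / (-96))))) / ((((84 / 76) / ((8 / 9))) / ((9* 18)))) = -68706432 / 889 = -77285.08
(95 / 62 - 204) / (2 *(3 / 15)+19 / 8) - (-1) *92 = 65512 / 3441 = 19.04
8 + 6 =14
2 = 2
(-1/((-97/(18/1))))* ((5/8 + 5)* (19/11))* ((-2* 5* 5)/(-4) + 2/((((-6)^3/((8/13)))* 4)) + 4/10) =1290309/55484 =23.26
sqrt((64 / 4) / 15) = 4*sqrt(15) / 15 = 1.03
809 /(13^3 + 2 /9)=7281 /19775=0.37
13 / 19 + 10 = 203 / 19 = 10.68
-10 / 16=-5 / 8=-0.62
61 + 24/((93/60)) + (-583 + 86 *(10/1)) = 10958/31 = 353.48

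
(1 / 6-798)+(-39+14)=-4937 / 6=-822.83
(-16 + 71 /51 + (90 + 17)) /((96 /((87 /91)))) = 17081 /18564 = 0.92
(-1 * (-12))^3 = 1728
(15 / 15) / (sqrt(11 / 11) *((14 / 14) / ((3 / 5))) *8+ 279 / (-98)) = 294 / 3083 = 0.10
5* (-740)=-3700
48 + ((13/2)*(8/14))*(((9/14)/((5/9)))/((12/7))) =7071/140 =50.51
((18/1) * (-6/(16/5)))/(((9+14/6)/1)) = -405/136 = -2.98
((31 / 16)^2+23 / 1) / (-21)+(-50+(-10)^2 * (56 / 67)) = 3879039 / 120064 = 32.31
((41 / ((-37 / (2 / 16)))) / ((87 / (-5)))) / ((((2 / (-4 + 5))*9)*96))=205 / 44499456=0.00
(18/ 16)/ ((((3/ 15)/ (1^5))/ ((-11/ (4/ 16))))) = -495/ 2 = -247.50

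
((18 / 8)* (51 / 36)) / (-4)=-51 / 64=-0.80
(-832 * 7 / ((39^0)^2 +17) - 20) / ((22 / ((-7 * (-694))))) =-7510468 / 99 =-75863.31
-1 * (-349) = 349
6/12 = 1/2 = 0.50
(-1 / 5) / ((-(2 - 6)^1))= -1 / 20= -0.05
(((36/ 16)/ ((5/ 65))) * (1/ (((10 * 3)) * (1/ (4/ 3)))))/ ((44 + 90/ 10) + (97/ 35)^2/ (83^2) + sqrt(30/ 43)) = 0.02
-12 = -12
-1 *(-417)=417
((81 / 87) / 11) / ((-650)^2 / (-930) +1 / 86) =-215946 / 1159056833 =-0.00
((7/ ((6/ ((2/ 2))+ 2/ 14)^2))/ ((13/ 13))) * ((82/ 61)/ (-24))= -14063/ 1353468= -0.01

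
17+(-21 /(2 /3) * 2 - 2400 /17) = -3182 /17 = -187.18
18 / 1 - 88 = -70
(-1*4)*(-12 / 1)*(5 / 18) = 40 / 3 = 13.33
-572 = -572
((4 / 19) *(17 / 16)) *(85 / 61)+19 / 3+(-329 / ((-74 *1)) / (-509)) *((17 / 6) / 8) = 4639244643 / 698478304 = 6.64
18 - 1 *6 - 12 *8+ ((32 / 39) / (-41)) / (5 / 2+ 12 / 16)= -84.01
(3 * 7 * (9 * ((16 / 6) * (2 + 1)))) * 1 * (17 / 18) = 1428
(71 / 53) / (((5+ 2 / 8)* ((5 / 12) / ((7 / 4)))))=1.07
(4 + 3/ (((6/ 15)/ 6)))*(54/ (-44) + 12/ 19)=-29.19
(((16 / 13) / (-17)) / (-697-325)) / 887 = 8 / 100169797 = 0.00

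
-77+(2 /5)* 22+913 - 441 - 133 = 1354 /5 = 270.80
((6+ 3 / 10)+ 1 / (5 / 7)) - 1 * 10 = -2.30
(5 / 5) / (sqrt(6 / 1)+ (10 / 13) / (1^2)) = -65 / 457+ 169 * sqrt(6) / 914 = 0.31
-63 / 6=-21 / 2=-10.50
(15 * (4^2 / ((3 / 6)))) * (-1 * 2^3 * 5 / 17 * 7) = -134400 / 17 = -7905.88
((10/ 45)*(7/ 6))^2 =49/ 729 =0.07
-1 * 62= -62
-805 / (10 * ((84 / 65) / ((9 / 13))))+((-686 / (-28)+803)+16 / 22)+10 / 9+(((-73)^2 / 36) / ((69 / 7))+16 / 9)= 43882807 / 54648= 803.01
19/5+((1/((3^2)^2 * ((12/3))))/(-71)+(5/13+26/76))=128602627/28409940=4.53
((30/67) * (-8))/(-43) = 240/2881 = 0.08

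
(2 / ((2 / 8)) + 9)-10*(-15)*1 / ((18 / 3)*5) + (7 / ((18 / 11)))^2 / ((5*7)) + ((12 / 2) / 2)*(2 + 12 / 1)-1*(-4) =111007 / 1620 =68.52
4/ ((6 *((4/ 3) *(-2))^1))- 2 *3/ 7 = -31/ 28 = -1.11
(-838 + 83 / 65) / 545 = -54387 / 35425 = -1.54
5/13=0.38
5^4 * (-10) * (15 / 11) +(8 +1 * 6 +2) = -93574 / 11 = -8506.73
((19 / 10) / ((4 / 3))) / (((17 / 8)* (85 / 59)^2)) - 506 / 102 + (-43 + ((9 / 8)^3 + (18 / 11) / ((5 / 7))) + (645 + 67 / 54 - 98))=47096373757613 / 93386304000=504.32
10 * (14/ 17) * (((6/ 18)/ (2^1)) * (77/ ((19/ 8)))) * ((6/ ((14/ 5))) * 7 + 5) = 862400/ 969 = 889.99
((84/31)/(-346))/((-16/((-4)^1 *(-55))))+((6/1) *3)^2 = 3476379/10726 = 324.11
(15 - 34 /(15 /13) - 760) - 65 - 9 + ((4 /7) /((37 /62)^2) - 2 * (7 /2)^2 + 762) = -31440527 /287490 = -109.36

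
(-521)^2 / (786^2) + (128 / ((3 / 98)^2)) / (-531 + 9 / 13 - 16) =-547537917041 / 2193793596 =-249.58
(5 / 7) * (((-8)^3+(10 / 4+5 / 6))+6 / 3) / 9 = -40.21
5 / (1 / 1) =5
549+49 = 598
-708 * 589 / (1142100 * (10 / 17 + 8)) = -590767 / 13895550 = -0.04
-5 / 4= -1.25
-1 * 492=-492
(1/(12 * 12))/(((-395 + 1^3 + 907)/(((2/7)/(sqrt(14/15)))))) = sqrt(210)/3619728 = 0.00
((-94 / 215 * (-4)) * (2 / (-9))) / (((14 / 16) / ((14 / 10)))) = -6016 / 9675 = -0.62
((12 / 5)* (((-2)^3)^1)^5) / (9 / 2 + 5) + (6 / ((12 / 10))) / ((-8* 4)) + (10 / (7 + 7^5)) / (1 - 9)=-211573077593 / 25557280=-8278.39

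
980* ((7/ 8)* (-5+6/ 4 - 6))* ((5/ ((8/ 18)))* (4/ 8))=-1466325/ 32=-45822.66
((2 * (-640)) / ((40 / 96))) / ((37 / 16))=-49152 / 37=-1328.43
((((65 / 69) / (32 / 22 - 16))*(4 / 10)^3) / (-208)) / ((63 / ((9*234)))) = 429 / 644000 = 0.00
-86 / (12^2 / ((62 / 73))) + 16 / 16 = 1295 / 2628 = 0.49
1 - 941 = -940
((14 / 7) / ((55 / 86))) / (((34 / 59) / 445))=451586 / 187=2414.90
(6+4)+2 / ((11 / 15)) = 140 / 11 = 12.73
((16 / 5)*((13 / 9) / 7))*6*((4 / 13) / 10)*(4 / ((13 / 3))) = 256 / 2275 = 0.11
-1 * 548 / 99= -5.54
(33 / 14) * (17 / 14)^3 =162129 / 38416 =4.22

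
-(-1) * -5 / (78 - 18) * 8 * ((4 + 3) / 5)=-0.93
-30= -30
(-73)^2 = 5329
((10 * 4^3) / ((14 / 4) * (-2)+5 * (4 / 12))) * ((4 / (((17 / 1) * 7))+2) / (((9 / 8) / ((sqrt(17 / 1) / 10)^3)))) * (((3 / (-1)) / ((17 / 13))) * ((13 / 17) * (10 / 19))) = 654368 * sqrt(17) / 192185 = 14.04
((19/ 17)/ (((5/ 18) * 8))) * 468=20007/ 85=235.38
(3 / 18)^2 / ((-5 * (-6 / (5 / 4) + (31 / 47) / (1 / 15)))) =-47 / 43092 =-0.00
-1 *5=-5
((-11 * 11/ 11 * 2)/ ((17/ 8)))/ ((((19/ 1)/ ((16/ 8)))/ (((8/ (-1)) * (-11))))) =-95.90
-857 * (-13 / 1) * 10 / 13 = 8570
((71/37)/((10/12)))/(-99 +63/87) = -0.02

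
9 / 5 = 1.80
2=2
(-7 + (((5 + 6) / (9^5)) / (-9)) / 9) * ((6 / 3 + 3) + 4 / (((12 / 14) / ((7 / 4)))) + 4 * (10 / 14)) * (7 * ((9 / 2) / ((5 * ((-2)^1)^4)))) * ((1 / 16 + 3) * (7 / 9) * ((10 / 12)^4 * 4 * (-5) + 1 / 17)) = 204040831699285483 / 202326476175360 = 1008.47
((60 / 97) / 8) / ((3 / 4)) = 10 / 97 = 0.10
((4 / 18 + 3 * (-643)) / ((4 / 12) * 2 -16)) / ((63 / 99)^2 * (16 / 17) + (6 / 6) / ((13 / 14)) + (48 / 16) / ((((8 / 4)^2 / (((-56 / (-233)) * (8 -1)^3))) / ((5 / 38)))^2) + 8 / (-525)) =5.35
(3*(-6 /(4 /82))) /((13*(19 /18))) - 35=-15287 /247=-61.89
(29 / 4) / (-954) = -0.01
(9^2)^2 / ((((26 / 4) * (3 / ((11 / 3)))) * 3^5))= 5.08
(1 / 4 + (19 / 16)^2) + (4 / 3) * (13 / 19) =37537 / 14592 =2.57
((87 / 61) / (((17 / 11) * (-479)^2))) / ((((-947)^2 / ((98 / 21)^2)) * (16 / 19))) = 296989 / 2560536595901436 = 0.00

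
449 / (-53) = -449 / 53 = -8.47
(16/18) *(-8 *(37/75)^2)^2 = 959570432/284765625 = 3.37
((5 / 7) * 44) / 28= 1.12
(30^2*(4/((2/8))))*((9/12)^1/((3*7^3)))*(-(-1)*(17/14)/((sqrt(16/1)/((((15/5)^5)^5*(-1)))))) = -6481757862238950/2401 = -2699607606097.02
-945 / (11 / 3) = -2835 / 11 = -257.73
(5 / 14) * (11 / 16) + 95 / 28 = 815 / 224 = 3.64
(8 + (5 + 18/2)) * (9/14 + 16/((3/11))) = 27401/21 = 1304.81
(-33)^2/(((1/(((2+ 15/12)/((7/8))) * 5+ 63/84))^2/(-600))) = -23904720675/98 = -243925721.17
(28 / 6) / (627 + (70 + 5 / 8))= 112 / 16743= 0.01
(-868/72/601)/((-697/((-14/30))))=-1519/113102190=-0.00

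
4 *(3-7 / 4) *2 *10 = 100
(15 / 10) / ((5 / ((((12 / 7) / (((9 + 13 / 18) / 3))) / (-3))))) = -324 / 6125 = -0.05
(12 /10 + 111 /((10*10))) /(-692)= -231 /69200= -0.00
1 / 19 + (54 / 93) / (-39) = 0.04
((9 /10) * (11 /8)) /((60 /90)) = 297 /160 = 1.86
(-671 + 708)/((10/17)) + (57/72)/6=45383/720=63.03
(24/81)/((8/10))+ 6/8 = 121/108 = 1.12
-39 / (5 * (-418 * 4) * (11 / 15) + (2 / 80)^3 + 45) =7488000 / 1168447997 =0.01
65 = 65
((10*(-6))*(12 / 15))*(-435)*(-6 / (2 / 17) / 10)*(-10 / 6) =177480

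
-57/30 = -19/10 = -1.90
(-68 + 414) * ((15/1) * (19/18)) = 16435/3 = 5478.33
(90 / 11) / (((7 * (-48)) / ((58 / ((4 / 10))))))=-2175 / 616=-3.53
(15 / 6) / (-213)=-5 / 426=-0.01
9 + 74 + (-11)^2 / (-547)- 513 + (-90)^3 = -398998331 / 547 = -729430.22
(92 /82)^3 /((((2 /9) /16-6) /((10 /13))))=-70081920 /386164363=-0.18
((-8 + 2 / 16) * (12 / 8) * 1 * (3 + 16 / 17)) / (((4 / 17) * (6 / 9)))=-37989 / 128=-296.79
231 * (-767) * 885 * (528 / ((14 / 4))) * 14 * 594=-196712054098560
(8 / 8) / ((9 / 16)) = 16 / 9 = 1.78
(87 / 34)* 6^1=261 / 17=15.35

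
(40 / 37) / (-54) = -20 / 999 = -0.02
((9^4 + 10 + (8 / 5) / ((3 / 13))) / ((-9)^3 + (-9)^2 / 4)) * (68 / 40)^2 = -26.82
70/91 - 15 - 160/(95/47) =-93.39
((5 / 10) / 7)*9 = 9 / 14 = 0.64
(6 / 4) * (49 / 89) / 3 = 49 / 178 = 0.28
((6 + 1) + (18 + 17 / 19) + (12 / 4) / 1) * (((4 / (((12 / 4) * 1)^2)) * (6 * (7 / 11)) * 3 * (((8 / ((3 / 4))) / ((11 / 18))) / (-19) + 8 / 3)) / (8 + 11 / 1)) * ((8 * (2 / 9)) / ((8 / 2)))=14975744 / 2489817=6.01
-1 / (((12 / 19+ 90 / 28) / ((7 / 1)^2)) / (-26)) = 338884 / 1023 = 331.26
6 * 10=60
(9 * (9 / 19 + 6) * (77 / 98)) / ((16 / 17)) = 207009 / 4256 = 48.64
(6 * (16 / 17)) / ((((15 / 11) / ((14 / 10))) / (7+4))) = 27104 / 425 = 63.77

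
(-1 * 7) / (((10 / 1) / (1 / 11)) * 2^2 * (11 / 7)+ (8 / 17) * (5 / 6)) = -2499 / 246980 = -0.01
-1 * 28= -28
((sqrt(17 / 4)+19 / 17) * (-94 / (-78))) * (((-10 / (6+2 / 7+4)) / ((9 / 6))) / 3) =-1645 * sqrt(17) / 12636 - 31255 / 107406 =-0.83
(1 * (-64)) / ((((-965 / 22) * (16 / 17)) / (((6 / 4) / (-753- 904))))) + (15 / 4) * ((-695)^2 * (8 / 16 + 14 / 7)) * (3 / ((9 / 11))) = 212398832266423 / 12792040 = 16603984.37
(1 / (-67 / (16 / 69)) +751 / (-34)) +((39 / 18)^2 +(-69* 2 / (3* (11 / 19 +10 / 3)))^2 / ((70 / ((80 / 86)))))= -219655550599349 / 14116605642468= -15.56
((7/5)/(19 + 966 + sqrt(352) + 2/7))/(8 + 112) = 10241/864570200-343 * sqrt(22)/7132704150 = 0.00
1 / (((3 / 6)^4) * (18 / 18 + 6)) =16 / 7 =2.29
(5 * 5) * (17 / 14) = 425 / 14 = 30.36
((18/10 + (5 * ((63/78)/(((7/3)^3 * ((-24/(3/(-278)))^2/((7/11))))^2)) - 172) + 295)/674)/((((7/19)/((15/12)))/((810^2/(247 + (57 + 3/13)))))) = 10267629821993037821630152365/7578496209183119687548928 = 1354.84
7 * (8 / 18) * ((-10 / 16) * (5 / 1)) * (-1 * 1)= 175 / 18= 9.72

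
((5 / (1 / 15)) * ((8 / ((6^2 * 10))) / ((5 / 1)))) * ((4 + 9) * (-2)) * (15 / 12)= -65 / 6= -10.83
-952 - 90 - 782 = -1824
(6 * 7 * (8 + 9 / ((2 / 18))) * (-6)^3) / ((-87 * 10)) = 134568 / 145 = 928.06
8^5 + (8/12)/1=98306/3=32768.67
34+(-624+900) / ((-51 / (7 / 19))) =10338 / 323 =32.01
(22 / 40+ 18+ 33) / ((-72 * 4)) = -1031 / 5760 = -0.18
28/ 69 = 0.41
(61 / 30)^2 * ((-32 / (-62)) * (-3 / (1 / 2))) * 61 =-1815848 / 2325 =-781.01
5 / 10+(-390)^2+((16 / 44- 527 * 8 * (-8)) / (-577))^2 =12529857310497 / 80568818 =155517.45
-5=-5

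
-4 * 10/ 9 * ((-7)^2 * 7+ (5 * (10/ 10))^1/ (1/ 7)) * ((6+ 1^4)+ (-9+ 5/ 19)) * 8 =443520/ 19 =23343.16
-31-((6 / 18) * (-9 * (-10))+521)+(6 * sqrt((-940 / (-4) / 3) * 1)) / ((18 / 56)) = -582+56 * sqrt(705) / 9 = -416.79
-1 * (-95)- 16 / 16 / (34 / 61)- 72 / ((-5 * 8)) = 95.01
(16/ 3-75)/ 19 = -11/ 3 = -3.67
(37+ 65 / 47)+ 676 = 33576 / 47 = 714.38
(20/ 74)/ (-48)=-5/ 888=-0.01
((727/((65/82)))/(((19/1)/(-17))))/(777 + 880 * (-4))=1013438/3387605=0.30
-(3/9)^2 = -0.11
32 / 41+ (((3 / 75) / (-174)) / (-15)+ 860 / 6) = 385540541 / 2675250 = 144.11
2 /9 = 0.22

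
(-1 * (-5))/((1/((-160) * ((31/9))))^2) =123008000/81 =1518617.28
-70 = -70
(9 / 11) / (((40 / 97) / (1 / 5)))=873 / 2200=0.40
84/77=12/11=1.09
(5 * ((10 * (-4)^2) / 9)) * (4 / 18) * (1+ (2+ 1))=6400 / 81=79.01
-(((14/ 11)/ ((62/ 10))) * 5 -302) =102632/ 341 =300.97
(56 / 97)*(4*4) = 9.24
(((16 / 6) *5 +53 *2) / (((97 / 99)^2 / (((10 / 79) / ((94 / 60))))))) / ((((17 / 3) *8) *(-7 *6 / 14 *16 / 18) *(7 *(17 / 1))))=-394735275 / 565398025528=-0.00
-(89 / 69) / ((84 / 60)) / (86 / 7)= -445 / 5934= -0.07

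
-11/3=-3.67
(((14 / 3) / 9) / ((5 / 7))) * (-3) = -98 / 45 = -2.18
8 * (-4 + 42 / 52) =-332 / 13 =-25.54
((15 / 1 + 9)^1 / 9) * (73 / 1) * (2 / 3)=1168 / 9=129.78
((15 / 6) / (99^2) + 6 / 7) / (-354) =-117647 / 48573756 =-0.00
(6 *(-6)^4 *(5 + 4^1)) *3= 209952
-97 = -97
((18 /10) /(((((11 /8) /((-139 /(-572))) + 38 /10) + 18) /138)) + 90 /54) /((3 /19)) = 23306597 /343503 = 67.85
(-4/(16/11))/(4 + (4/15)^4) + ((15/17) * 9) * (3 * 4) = 1304392005/13787408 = 94.61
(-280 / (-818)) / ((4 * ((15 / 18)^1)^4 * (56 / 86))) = 13932 / 51125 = 0.27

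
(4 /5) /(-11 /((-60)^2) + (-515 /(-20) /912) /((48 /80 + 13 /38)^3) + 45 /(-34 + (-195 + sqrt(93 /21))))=-144145102688022757086720 /29872754133118122160859 + 106576927561544040000 * sqrt(217) /29872754133118122160859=-4.77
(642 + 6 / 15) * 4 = 12848 / 5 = 2569.60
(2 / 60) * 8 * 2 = 0.53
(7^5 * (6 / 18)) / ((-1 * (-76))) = 16807 / 228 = 73.71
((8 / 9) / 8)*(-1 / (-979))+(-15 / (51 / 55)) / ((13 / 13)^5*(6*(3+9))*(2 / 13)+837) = -46388 / 2446521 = -0.02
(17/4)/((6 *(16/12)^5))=0.17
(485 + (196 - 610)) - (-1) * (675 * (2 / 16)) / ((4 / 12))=2593 / 8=324.12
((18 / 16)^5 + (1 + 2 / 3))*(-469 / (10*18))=-159922903 / 17694720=-9.04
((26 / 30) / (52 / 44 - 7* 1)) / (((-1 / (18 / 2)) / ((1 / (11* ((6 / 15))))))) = 0.30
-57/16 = -3.56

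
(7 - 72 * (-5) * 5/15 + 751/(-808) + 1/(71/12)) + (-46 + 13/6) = 14182441/172104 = 82.41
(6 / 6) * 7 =7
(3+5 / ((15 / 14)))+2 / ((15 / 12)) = 139 / 15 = 9.27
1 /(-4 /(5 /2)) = -5 /8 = -0.62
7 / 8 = 0.88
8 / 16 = 1 / 2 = 0.50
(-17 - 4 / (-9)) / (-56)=149 / 504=0.30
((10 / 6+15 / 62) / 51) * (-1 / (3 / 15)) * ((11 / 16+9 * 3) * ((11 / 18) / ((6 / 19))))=-164341925 / 16391808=-10.03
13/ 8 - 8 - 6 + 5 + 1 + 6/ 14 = -333/ 56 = -5.95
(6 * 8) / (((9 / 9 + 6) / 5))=34.29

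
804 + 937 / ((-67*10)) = 537743 / 670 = 802.60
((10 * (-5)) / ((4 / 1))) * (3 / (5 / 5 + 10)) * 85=-6375 / 22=-289.77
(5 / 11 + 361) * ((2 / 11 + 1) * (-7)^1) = -361816 / 121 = -2990.21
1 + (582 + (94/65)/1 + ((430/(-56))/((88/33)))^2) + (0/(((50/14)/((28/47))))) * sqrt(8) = 1933177689/3261440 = 592.74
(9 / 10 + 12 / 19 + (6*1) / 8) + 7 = 3527 / 380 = 9.28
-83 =-83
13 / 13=1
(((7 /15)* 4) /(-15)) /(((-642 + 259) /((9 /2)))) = 14 /9575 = 0.00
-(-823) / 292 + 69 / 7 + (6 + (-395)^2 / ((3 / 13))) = 4146010819 / 6132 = 676127.01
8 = 8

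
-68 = -68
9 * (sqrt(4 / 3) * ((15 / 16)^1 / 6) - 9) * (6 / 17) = -486 / 17 + 45 * sqrt(3) / 136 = -28.02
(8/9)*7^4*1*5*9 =96040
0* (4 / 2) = 0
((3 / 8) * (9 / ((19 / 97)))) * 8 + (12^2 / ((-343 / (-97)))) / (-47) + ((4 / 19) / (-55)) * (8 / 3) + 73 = 10611514238 / 50539335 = 209.97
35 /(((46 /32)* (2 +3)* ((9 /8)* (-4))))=-224 /207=-1.08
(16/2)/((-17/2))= -16/17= -0.94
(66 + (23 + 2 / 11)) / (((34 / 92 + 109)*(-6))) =-2507 / 18447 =-0.14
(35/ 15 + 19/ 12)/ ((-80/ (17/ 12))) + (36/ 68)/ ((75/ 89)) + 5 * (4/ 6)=3811253/ 979200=3.89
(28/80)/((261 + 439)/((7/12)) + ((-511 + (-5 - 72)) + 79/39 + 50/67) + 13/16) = 73164/128681765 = 0.00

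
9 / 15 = 3 / 5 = 0.60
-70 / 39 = -1.79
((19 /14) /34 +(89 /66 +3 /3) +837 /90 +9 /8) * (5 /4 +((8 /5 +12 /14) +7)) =3017080771 /21991200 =137.19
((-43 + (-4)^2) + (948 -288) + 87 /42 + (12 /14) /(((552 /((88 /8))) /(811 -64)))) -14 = 408187 /644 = 633.83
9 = 9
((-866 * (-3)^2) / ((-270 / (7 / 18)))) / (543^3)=3031 / 43227811890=0.00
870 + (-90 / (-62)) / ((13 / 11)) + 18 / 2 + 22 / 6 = 1068629 / 1209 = 883.89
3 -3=0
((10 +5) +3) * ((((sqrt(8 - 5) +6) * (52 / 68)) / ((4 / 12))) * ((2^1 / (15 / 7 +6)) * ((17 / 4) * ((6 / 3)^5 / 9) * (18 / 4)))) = 13104 * sqrt(3) / 19 +78624 / 19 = 5332.67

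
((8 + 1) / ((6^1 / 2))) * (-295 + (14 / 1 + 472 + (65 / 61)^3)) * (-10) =-1308839880 / 226981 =-5766.30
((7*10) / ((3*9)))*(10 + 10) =1400 / 27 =51.85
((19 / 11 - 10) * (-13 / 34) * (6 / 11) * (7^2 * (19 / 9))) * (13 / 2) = 14317849 / 12342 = 1160.09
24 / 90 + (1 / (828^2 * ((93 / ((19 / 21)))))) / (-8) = 14282085793 / 53557822080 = 0.27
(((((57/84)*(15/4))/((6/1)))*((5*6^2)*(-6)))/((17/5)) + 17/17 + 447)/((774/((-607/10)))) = -90517661/3684240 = -24.57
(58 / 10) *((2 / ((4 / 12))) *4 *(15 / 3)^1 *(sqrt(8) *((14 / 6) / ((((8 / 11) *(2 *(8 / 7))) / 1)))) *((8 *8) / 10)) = 62524 *sqrt(2) / 5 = 17684.46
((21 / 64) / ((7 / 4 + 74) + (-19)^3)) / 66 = -7 / 9550816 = -0.00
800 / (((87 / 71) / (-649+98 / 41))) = -501941600 / 1189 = -422154.42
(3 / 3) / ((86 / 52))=0.60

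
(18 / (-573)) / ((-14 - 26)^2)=-3 / 152800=-0.00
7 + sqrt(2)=8.41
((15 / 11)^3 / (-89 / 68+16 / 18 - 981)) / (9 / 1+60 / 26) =-8950500 / 39172422751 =-0.00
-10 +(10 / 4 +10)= 5 / 2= 2.50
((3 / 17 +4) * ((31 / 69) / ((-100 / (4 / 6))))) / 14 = -2201 / 2463300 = -0.00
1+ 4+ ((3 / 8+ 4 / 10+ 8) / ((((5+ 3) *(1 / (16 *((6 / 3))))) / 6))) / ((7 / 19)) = 20182 / 35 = 576.63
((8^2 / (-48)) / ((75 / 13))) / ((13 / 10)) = -8 / 45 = -0.18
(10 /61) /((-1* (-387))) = 10 /23607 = 0.00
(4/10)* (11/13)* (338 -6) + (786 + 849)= 113579/65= 1747.37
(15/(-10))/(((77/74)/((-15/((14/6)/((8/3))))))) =13320/539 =24.71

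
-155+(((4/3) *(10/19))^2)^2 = -1633620155/10556001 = -154.76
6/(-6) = -1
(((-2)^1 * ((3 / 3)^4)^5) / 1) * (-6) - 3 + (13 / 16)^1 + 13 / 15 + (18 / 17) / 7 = 309317 / 28560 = 10.83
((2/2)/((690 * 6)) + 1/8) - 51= -421243/8280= -50.87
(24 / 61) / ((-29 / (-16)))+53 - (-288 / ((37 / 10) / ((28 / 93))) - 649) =1472379354 / 2029043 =725.65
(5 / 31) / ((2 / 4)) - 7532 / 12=-58343 / 93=-627.34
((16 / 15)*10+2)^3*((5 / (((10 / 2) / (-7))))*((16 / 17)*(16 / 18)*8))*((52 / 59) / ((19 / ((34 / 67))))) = -2152923136 / 960579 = -2241.28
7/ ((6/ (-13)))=-91/ 6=-15.17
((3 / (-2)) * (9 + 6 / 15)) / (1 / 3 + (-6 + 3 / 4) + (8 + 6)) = -846 / 545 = -1.55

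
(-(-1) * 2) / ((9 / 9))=2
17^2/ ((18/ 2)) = 289/ 9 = 32.11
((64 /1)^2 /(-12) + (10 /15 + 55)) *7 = -5999 /3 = -1999.67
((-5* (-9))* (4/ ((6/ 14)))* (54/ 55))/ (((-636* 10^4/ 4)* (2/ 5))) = -189/ 291500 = -0.00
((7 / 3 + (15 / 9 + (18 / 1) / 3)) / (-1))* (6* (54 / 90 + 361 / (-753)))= -1816 / 251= -7.24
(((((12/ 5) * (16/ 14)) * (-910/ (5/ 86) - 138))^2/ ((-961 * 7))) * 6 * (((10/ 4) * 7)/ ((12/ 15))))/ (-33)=574442726400/ 517979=1109007.75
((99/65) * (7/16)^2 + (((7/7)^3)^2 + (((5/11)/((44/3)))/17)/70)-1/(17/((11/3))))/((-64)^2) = 773330567/2944196935680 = 0.00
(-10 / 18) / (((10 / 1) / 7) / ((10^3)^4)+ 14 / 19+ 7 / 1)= -66500000000000 / 926100000000171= -0.07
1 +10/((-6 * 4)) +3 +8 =139/12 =11.58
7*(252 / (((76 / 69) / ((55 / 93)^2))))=10227525 / 18259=560.14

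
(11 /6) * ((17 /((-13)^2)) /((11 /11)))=187 /1014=0.18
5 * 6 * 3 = 90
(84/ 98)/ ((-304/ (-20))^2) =75/ 20216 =0.00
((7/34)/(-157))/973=-1/741982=-0.00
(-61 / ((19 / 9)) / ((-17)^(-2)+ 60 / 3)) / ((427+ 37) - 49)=-0.00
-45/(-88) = 45/88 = 0.51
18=18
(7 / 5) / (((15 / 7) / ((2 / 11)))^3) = 0.00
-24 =-24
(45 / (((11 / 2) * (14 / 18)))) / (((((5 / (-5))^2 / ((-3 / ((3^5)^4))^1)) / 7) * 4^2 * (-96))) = 5 / 121219566336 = 0.00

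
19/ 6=3.17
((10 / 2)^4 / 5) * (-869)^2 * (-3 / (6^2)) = -94395125 / 12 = -7866260.42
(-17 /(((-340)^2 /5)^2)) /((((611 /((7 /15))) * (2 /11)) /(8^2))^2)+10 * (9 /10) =92852632421909 /10316959160625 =9.00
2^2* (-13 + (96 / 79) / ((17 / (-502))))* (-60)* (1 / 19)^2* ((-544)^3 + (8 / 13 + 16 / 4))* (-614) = 20247014667636251520 / 6302699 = 3212435603800.25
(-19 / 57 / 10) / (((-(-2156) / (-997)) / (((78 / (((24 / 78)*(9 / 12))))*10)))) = 168493 / 3234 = 52.10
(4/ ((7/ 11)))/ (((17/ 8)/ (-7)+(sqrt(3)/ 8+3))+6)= 85712/ 118511 -1232* sqrt(3)/ 118511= 0.71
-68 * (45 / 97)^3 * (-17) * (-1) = -105340500 / 912673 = -115.42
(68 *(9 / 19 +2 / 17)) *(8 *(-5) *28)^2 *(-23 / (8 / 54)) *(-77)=11456494156800 / 19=602973376673.68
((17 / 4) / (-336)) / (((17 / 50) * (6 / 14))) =-25 / 288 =-0.09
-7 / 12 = -0.58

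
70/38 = 35/19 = 1.84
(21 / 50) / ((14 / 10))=3 / 10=0.30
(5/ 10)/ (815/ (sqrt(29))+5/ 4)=-58/ 2125375+1304 * sqrt(29)/ 2125375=0.00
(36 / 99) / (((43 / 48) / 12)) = 2304 / 473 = 4.87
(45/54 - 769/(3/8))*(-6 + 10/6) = 159887/18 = 8882.61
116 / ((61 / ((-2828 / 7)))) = -46864 / 61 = -768.26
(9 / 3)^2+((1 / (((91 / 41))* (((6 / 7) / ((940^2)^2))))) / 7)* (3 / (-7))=-16005353674267 / 637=-25126143915.65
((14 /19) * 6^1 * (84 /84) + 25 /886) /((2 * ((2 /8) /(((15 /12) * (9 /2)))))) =50.05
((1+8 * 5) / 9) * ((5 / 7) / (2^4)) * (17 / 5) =697 / 1008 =0.69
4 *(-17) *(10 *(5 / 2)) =-1700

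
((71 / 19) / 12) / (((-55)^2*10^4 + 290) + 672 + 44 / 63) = 1491 / 144841609400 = 0.00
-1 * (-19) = 19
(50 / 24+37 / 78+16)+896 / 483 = 73241 / 3588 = 20.41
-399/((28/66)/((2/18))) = -209/2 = -104.50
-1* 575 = -575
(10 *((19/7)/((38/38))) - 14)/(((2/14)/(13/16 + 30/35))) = 4301/28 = 153.61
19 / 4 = 4.75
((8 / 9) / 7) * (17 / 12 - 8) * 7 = -158 / 27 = -5.85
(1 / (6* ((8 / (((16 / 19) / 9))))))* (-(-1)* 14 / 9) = 14 / 4617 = 0.00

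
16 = 16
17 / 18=0.94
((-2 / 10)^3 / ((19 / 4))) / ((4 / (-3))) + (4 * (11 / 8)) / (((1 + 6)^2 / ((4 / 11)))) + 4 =470397 / 116375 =4.04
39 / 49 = 0.80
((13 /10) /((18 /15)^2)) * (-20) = -325 /18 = -18.06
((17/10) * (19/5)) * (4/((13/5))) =646/65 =9.94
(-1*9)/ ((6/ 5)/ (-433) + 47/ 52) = -1013220/ 101443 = -9.99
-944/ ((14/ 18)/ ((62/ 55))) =-1368.19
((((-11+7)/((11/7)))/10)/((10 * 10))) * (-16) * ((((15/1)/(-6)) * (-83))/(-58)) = -1162/7975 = -0.15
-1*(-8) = 8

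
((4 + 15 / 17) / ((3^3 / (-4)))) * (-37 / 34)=6142 / 7803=0.79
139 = 139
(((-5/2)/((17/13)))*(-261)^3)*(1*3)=3467018295/34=101971126.32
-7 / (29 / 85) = -595 / 29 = -20.52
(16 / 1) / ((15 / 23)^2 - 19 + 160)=4232 / 37407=0.11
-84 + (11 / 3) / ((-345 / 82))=-87842 / 1035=-84.87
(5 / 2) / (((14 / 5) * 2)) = 25 / 56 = 0.45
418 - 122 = 296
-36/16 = -9/4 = -2.25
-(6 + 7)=-13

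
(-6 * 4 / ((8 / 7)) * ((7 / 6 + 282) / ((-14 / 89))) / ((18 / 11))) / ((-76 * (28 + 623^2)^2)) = -151211 / 74949415234848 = -0.00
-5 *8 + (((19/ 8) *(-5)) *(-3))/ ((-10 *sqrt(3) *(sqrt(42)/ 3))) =-40 - 57 *sqrt(14)/ 224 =-40.95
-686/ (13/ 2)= -1372/ 13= -105.54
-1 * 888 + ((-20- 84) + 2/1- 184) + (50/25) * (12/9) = -3514/3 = -1171.33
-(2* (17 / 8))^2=-289 / 16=-18.06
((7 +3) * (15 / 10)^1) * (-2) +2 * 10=-10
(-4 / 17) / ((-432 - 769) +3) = 2 / 10183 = 0.00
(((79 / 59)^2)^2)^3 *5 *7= 2068202886108595368350435 / 1779197418239532716881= 1162.44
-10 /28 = -5 /14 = -0.36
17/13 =1.31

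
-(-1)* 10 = 10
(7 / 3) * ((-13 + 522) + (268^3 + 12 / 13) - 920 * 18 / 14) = 583860825 / 13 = 44912371.15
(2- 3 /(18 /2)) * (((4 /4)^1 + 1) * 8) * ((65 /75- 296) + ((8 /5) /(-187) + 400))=4706032 /1683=2796.22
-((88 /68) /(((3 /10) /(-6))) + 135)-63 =-2926 /17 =-172.12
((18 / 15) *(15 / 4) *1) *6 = 27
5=5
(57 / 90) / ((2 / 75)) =95 / 4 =23.75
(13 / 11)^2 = 169 / 121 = 1.40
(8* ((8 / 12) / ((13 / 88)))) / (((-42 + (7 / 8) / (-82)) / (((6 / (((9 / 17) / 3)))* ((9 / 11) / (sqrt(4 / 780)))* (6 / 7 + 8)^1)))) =-17129472* sqrt(195) / 80899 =-2956.77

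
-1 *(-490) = 490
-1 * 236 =-236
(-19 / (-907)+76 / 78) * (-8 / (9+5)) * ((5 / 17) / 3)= -41420 / 742833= -0.06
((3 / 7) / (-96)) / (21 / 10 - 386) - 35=-15048875 / 429968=-35.00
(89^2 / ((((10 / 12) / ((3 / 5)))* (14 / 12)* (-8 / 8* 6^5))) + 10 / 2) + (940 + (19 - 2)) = 12113279 / 12600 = 961.37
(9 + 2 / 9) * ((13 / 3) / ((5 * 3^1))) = 1079 / 405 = 2.66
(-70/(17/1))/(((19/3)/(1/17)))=-210/5491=-0.04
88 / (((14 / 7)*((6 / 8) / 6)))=352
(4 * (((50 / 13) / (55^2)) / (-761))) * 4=-32 / 1197053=-0.00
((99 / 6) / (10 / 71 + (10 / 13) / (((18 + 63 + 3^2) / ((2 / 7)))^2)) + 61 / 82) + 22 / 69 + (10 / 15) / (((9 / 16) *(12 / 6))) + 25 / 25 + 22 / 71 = 1120357941063613 / 9327863036304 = 120.11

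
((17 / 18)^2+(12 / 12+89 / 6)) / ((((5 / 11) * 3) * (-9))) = -59609 / 43740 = -1.36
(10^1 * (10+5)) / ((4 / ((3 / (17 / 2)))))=225 / 17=13.24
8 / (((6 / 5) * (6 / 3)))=10 / 3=3.33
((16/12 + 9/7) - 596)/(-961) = 12461/20181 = 0.62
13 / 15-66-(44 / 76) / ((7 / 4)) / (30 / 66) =-131393 / 1995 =-65.86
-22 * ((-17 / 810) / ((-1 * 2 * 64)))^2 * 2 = -3179 / 2687385600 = -0.00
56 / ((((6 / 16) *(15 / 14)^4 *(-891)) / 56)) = -963780608 / 135320625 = -7.12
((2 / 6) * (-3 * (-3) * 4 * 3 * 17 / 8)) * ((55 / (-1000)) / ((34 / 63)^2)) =-392931 / 27200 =-14.45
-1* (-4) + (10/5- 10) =-4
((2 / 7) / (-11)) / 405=-2 / 31185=-0.00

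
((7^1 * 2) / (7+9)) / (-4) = -0.22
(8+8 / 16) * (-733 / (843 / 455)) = -5669755 / 1686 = -3362.84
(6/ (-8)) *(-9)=27/ 4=6.75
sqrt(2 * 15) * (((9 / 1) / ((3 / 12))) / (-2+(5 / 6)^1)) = -169.01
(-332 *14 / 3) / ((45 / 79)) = -367192 / 135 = -2719.94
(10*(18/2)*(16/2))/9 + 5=85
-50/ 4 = -25/ 2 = -12.50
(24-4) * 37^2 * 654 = 17906520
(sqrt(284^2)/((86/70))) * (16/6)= 79520/129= 616.43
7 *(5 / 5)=7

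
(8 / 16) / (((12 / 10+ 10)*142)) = 5 / 15904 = 0.00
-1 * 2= -2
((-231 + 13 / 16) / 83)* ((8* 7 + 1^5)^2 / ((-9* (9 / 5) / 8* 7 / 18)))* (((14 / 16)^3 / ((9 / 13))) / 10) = 846931631 / 764928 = 1107.20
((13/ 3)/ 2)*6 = 13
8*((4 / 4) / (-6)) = -1.33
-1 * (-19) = 19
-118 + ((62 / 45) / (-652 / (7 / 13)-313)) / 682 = -623059477 / 5280165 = -118.00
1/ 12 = 0.08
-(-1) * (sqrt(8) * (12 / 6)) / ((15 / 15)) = 4 * sqrt(2) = 5.66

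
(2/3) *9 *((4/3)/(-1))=-8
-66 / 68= -33 / 34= -0.97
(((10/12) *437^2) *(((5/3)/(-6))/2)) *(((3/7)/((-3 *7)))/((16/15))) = 23871125/56448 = 422.89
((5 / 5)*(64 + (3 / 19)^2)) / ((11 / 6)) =138678 / 3971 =34.92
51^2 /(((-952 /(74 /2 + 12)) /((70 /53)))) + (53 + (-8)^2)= -59.82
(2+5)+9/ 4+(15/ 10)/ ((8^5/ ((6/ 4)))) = 1212425/ 131072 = 9.25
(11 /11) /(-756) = -1 /756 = -0.00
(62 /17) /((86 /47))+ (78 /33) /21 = 355573 /168861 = 2.11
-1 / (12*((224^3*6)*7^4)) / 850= -1 / 1651534449868800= -0.00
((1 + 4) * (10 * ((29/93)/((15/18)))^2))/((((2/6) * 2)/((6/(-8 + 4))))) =-15138/961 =-15.75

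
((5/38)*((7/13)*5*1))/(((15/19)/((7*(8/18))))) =490/351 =1.40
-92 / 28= -23 / 7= -3.29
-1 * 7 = -7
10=10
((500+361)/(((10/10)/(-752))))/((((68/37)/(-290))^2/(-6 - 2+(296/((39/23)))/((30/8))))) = -7004776084406240/11271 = -621486654636.34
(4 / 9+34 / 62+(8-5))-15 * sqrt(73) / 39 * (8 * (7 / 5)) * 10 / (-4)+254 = 140 * sqrt(73) / 13+71980 / 279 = 350.01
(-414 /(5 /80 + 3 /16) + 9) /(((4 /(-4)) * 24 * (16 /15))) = 8235 /128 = 64.34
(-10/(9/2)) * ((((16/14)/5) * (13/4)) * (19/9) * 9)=-1976/63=-31.37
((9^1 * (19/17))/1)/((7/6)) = 8.62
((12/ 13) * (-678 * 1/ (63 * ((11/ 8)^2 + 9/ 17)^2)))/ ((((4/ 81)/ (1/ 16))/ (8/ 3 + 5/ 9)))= -4364020224/ 630874699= -6.92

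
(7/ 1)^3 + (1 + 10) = 354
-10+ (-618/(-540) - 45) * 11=-44317/90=-492.41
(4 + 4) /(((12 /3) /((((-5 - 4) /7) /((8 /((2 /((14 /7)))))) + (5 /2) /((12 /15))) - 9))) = -169 /14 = -12.07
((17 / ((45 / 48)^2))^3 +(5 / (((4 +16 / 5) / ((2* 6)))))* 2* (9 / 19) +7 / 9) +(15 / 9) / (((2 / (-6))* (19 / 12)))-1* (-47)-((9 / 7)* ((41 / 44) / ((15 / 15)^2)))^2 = 149615465093172653 / 20530644750000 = 7287.42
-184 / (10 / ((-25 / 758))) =230 / 379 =0.61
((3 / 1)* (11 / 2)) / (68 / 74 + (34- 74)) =-407 / 964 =-0.42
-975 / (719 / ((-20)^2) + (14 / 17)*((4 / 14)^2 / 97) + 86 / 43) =-4501770000 / 17537017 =-256.70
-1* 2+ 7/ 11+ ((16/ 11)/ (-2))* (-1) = -7/ 11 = -0.64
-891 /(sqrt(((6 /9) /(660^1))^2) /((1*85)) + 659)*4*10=-54.08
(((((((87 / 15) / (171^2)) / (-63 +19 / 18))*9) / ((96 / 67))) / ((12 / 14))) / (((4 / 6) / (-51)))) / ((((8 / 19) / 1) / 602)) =69596317 / 27116800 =2.57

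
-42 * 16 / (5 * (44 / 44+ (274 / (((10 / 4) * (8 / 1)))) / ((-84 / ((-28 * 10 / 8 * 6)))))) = -896 / 235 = -3.81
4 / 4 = 1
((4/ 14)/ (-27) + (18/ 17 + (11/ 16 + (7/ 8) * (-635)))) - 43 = -30684883/ 51408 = -596.89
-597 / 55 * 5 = -597 / 11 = -54.27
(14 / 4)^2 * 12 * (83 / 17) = 12201 / 17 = 717.71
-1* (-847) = 847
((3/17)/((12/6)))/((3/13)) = 13/34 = 0.38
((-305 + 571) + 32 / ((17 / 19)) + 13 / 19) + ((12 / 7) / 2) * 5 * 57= 1236167 / 2261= 546.73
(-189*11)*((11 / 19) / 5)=-22869 / 95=-240.73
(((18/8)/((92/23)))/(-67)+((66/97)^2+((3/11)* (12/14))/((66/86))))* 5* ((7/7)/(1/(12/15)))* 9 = 58371813729/2135805364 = 27.33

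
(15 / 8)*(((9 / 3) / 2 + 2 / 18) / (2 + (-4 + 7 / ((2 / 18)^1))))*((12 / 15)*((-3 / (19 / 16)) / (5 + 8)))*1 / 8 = -29 / 30134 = -0.00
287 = 287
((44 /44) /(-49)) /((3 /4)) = -4 /147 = -0.03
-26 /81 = -0.32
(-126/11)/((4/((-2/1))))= 63/11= 5.73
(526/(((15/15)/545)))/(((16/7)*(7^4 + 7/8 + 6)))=1003345/19263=52.09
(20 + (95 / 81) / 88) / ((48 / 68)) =2425135 / 85536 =28.35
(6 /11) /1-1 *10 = -104 /11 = -9.45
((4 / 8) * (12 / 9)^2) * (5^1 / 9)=40 / 81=0.49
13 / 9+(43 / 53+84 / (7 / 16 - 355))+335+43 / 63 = 2132263144 / 6314049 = 337.70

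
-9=-9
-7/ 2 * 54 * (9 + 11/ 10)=-19089/ 10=-1908.90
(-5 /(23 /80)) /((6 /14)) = -2800 /69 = -40.58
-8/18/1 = -4/9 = -0.44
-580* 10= -5800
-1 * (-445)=445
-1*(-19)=19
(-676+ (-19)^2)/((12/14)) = -735/2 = -367.50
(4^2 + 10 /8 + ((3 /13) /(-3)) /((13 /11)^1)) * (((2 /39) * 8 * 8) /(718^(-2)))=191642953856 /6591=29076460.91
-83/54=-1.54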